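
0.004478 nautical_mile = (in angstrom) 8.293e+10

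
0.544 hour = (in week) 0.003238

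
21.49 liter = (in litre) 21.49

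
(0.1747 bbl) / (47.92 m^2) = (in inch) 0.02282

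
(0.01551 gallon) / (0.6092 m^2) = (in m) 9.638e-05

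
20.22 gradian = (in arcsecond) 6.551e+04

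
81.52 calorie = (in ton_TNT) 8.152e-08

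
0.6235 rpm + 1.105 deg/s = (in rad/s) 0.08458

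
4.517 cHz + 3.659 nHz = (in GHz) 4.517e-11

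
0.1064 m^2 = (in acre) 2.629e-05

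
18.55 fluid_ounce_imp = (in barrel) 0.003315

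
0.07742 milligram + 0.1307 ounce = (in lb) 0.008169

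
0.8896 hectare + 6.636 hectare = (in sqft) 8.1e+05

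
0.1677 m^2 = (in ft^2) 1.805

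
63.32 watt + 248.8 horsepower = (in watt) 1.856e+05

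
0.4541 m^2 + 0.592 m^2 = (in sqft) 11.26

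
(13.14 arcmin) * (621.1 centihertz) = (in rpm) 0.2267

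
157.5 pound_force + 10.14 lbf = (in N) 745.7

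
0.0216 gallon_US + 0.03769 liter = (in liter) 0.1195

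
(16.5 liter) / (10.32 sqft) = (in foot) 0.05646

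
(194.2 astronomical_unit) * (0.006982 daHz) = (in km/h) 7.302e+12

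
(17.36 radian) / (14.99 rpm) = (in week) 1.829e-05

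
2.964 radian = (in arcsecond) 6.114e+05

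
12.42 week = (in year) 0.2382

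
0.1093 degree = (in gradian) 0.1214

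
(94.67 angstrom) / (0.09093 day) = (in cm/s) 1.205e-10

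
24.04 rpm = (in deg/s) 144.2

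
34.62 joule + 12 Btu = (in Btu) 12.03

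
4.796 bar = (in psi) 69.56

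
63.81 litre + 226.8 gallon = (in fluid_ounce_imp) 3.246e+04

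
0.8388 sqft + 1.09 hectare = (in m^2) 1.09e+04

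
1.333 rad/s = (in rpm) 12.73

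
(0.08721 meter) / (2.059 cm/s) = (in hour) 0.001177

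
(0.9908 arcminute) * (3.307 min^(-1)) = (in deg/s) 0.0009102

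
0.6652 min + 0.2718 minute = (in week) 9.296e-05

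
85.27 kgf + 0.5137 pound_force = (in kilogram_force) 85.5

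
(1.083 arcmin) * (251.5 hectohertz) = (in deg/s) 454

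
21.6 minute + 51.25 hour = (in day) 2.15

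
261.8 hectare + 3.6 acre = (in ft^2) 2.834e+07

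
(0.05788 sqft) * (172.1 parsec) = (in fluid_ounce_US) 9.656e+20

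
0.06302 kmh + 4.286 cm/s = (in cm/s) 6.037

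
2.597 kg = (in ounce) 91.61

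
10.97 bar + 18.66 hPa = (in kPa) 1099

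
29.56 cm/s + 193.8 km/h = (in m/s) 54.13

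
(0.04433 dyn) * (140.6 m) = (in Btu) 5.908e-08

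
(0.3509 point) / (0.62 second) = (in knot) 0.0003881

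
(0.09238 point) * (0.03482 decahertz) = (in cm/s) 0.001135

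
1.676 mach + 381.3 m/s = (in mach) 2.796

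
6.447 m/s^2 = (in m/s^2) 6.447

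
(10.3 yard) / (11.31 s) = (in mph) 1.863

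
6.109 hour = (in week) 0.03636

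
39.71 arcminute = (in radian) 0.01155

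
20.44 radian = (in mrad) 2.044e+04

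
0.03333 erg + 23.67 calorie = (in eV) 6.181e+20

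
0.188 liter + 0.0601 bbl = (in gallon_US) 2.574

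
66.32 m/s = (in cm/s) 6632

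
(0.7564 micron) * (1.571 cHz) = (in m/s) 1.188e-08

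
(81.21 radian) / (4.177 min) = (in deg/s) 18.57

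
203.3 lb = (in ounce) 3253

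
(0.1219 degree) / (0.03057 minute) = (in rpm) 0.01108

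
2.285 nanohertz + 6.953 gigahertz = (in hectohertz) 6.953e+07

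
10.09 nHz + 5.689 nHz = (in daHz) 1.578e-09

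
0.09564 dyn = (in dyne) 0.09564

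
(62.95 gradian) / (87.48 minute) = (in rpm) 0.001799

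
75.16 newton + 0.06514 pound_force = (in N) 75.45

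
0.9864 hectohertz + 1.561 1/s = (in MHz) 0.0001002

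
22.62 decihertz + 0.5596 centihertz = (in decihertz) 22.68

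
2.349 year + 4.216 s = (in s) 7.408e+07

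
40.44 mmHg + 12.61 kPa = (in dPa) 1.8e+05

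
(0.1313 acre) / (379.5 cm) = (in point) 3.969e+05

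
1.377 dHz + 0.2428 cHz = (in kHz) 0.0001401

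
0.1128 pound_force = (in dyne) 5.018e+04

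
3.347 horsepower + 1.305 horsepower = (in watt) 3469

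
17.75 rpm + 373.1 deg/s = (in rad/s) 8.371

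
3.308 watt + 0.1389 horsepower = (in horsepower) 0.1433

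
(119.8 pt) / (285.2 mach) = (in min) 7.253e-09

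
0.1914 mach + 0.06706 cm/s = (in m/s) 65.17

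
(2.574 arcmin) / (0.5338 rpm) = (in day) 1.55e-07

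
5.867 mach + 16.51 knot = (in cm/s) 2.006e+05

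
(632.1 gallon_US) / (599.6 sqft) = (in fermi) 4.295e+13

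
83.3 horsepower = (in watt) 6.212e+04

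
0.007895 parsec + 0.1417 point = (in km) 2.436e+11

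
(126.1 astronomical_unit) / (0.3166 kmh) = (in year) 6.802e+06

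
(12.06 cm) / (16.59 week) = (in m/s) 1.202e-08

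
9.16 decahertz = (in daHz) 9.16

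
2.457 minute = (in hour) 0.04095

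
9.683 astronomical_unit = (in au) 9.683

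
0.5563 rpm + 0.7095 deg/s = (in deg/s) 4.047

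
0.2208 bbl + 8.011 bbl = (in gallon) 345.7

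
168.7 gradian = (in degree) 151.8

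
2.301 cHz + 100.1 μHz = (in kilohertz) 2.311e-05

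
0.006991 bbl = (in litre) 1.111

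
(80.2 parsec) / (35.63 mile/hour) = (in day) 1.798e+12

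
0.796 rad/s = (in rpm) 7.601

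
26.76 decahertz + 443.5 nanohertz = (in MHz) 0.0002676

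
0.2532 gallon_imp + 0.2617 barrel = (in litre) 42.76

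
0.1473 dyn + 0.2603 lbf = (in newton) 1.158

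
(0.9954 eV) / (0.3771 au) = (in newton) 2.827e-30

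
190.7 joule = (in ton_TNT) 4.558e-08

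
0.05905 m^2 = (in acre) 1.459e-05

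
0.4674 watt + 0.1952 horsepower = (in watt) 146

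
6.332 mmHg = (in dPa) 8442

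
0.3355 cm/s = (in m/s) 0.003355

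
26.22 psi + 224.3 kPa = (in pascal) 4.051e+05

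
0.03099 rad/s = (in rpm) 0.2959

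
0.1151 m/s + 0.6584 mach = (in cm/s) 2.243e+04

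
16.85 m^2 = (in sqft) 181.4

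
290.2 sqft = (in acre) 0.006662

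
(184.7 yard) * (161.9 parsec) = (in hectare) 8.437e+16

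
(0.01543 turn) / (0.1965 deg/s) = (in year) 8.964e-07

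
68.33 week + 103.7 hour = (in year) 1.322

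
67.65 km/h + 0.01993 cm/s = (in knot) 36.53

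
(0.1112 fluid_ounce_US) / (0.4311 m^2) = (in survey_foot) 2.503e-05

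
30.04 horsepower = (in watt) 2.24e+04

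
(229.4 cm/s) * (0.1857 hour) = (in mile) 0.9529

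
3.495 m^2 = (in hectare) 0.0003495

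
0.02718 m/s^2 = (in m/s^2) 0.02718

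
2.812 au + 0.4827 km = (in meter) 4.207e+11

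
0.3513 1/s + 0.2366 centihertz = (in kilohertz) 0.0003537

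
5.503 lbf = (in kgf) 2.496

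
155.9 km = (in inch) 6.138e+06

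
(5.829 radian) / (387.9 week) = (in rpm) 2.373e-07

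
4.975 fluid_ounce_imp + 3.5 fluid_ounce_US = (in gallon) 0.06469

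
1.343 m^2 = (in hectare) 0.0001343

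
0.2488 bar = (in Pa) 2.488e+04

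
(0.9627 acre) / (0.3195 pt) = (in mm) 3.457e+10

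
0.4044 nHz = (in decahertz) 4.044e-11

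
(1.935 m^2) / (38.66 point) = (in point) 4.022e+05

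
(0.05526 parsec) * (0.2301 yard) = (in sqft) 3.862e+15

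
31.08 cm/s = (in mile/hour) 0.6952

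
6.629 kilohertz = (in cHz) 6.629e+05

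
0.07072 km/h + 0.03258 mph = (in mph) 0.07652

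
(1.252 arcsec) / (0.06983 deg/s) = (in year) 1.579e-10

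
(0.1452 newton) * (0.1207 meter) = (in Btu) 1.661e-05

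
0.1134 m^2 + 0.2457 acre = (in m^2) 994.4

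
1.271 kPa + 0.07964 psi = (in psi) 0.264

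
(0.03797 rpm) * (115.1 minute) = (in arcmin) 9.44e+04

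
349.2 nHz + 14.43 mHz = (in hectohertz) 0.0001443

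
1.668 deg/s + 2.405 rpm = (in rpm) 2.683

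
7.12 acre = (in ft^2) 3.101e+05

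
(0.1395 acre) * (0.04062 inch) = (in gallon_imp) 128.1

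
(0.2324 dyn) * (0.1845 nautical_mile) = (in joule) 0.0007941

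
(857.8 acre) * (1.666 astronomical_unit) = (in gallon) 2.286e+20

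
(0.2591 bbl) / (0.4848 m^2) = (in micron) 8.497e+04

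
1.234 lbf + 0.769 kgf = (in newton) 13.03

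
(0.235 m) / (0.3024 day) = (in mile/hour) 2.012e-05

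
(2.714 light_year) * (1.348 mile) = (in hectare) 5.57e+15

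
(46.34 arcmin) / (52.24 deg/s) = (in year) 4.688e-10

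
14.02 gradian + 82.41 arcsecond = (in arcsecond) 4.551e+04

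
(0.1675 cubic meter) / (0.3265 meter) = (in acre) 0.0001268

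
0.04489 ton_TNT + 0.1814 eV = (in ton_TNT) 0.04489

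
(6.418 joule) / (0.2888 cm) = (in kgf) 226.6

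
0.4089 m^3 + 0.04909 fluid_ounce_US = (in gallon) 108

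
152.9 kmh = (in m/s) 42.47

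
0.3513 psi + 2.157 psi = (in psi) 2.508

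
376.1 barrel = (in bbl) 376.1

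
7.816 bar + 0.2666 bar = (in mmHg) 6062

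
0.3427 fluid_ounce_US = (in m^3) 1.013e-05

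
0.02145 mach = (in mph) 16.34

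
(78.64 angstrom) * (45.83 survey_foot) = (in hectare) 1.099e-11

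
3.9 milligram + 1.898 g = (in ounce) 0.06709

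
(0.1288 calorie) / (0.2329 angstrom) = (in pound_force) 5.202e+09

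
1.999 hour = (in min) 119.9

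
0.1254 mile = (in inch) 7945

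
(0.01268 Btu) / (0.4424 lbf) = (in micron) 6.798e+06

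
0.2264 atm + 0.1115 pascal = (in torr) 172.1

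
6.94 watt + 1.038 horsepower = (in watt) 781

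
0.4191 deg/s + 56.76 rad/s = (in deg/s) 3253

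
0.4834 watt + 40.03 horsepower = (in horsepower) 40.03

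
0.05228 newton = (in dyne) 5228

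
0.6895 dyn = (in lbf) 1.55e-06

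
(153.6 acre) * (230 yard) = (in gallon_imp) 2.876e+10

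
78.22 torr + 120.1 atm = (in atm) 120.2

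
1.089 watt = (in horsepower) 0.00146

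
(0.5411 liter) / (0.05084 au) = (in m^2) 7.115e-14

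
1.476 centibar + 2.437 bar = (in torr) 1839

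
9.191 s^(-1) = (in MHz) 9.191e-06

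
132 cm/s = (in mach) 0.003877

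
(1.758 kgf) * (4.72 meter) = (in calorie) 19.45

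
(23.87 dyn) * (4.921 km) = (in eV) 7.332e+18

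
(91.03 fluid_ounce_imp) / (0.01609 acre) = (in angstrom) 3.972e+05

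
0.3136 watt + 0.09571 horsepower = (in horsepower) 0.09613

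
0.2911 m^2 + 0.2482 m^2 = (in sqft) 5.805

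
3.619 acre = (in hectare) 1.465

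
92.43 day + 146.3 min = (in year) 0.2535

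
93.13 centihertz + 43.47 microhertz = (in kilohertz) 0.0009313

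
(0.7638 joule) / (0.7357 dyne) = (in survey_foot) 3.406e+05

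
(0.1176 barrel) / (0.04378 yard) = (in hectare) 4.67e-05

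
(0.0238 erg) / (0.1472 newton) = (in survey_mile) 1.005e-11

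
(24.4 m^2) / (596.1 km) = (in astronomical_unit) 2.736e-16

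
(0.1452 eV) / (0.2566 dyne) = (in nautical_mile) 4.895e-18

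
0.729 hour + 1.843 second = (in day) 0.0304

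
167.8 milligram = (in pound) 0.0003699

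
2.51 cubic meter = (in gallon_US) 663.1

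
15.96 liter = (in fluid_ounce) 539.7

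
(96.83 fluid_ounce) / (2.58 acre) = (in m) 2.743e-07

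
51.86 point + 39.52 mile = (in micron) 6.36e+10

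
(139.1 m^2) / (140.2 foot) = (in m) 3.255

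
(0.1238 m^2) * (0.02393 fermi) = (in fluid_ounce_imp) 1.043e-13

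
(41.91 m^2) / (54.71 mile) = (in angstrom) 4.76e+06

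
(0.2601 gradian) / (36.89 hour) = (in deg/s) 1.763e-06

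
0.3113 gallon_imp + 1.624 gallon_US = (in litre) 7.563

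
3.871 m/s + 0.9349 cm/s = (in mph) 8.68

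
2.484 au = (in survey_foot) 1.219e+12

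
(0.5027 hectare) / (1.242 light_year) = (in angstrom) 0.004278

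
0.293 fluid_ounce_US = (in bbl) 5.45e-05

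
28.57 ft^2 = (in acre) 0.0006559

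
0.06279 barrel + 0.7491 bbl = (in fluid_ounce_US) 4365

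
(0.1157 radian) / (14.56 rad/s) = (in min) 0.0001324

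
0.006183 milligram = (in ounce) 2.181e-07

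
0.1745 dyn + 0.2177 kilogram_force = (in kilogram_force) 0.2177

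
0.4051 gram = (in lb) 0.0008931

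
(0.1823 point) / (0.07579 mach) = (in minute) 4.153e-08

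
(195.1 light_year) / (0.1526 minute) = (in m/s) 2.016e+17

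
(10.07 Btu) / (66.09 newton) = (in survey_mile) 0.09989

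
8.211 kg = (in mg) 8.211e+06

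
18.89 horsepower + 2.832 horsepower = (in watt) 1.62e+04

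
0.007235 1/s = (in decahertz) 0.0007235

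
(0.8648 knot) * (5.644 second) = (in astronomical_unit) 1.678e-11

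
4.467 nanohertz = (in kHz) 4.467e-12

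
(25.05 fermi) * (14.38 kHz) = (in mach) 1.058e-12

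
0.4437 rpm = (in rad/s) 0.04646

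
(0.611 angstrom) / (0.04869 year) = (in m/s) 3.979e-17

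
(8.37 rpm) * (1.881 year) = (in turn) 8.275e+06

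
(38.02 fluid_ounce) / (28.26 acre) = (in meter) 9.832e-09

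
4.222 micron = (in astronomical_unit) 2.822e-17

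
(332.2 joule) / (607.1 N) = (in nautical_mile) 0.0002955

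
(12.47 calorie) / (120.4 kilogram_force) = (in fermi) 4.419e+13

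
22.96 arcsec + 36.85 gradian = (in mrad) 578.9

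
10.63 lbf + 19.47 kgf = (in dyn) 2.382e+07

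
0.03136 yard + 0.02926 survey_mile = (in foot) 154.6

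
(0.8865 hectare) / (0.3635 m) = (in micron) 2.439e+10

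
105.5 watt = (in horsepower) 0.1415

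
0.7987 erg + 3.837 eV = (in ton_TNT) 1.909e-17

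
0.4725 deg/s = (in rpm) 0.07875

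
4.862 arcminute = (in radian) 0.001414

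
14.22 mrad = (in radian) 0.01422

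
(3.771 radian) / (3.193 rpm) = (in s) 11.28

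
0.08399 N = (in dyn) 8399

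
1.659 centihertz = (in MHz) 1.659e-08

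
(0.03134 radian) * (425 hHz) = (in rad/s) 1332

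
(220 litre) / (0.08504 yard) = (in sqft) 30.45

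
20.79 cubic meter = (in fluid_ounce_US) 7.03e+05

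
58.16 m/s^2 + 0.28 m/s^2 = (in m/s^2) 58.44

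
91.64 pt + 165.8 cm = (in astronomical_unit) 1.13e-11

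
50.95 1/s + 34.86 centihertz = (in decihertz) 513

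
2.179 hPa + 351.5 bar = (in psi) 5098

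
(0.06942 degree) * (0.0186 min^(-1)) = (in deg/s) 2.152e-05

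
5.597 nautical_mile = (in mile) 6.441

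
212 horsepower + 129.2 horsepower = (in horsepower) 341.2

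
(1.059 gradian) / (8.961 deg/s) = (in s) 0.1064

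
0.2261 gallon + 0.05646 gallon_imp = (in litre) 1.113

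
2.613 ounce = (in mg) 7.408e+04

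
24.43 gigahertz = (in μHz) 2.443e+16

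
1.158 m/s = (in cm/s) 115.8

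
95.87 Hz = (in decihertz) 958.7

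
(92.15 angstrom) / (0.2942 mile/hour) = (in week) 1.158e-13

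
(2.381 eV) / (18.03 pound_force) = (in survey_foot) 1.561e-20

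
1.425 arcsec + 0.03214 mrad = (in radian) 3.905e-05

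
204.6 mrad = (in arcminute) 703.4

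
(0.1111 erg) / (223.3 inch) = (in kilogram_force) 1.997e-10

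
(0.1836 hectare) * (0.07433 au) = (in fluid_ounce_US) 6.903e+17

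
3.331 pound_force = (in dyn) 1.482e+06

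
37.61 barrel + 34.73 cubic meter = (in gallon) 1.075e+04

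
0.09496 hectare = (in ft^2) 1.022e+04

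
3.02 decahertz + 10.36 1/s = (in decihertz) 405.6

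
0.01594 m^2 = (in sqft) 0.1716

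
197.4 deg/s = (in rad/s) 3.445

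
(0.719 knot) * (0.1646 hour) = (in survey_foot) 719.1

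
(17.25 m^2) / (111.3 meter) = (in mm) 155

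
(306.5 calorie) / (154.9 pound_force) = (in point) 5276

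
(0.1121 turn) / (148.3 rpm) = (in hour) 1.26e-05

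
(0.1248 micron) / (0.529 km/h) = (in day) 9.83e-12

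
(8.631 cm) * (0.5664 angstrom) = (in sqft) 5.262e-11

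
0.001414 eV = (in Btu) 2.147e-25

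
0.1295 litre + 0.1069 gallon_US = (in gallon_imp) 0.1175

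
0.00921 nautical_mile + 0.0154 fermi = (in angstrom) 1.706e+11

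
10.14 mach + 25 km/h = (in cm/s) 3.46e+05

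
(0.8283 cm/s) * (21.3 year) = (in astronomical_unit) 3.719e-05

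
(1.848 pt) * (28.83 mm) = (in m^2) 1.88e-05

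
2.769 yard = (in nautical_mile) 0.001367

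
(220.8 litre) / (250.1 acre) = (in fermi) 2.182e+08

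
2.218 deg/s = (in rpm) 0.3697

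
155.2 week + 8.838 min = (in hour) 2.607e+04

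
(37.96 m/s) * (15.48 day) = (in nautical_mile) 2.741e+04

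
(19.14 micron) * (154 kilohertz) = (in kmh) 10.61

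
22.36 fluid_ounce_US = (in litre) 0.6613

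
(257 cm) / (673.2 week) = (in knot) 1.227e-08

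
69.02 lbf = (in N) 307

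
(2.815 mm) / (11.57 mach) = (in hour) 1.985e-10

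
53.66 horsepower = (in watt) 4.001e+04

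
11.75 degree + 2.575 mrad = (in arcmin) 713.9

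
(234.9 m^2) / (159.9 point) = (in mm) 4.164e+06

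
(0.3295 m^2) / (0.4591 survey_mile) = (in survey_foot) 0.001463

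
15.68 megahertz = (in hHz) 1.568e+05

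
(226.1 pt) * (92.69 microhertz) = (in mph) 1.654e-05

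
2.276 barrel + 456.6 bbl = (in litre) 7.296e+04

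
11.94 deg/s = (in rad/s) 0.2084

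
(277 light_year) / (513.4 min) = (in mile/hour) 1.903e+14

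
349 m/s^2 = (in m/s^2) 349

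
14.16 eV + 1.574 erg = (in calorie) 3.762e-08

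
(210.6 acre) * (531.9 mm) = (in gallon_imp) 9.972e+07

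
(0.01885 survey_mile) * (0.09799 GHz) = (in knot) 5.778e+09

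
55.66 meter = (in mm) 5.566e+04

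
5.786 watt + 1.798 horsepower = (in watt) 1347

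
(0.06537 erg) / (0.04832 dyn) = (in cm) 1.353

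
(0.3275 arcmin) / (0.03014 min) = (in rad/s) 5.268e-05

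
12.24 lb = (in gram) 5552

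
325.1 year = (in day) 1.187e+05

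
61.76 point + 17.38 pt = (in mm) 27.92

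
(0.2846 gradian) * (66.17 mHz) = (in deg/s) 0.01695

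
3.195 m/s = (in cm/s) 319.5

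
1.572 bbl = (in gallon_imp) 54.98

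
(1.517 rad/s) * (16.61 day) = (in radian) 2.177e+06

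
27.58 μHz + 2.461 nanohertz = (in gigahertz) 2.758e-14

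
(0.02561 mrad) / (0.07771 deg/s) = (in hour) 5.245e-06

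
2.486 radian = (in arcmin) 8546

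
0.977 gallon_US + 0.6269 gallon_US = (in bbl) 0.03819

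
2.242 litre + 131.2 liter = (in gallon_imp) 29.35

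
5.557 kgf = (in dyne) 5.45e+06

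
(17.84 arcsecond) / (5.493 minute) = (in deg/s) 1.504e-05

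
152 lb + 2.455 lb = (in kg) 70.06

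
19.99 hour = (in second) 7.196e+04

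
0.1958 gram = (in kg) 0.0001958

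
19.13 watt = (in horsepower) 0.02565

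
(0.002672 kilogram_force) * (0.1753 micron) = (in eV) 2.867e+10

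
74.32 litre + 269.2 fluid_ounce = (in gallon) 21.74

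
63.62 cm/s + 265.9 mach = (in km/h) 3.259e+05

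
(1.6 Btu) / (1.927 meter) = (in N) 876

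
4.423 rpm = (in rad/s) 0.4632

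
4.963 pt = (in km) 1.751e-06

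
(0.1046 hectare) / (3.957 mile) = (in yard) 0.1796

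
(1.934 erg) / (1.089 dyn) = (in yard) 0.01942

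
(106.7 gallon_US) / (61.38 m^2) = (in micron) 6580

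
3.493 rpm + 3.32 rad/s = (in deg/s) 211.2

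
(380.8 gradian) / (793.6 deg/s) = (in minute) 0.007198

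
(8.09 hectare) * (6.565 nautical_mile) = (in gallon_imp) 2.164e+11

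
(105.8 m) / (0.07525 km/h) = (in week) 0.008369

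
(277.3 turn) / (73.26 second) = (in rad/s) 23.78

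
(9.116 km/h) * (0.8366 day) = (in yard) 2.002e+05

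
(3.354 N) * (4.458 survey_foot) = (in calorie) 1.089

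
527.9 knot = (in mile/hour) 607.5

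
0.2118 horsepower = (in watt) 157.9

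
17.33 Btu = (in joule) 1.828e+04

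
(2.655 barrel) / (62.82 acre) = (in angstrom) 1.66e+04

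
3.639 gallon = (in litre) 13.78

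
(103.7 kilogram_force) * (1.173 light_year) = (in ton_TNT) 2.697e+09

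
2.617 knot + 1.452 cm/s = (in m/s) 1.361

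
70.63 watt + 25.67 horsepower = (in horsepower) 25.76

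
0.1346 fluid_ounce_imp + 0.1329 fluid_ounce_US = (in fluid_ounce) 0.2622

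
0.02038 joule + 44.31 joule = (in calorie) 10.6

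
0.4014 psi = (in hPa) 27.68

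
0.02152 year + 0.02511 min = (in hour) 188.5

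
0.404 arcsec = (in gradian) 0.0001247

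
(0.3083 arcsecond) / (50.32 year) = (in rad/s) 9.419e-16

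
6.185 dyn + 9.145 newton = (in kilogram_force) 0.9325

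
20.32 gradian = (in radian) 0.3192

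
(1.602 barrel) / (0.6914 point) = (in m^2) 1044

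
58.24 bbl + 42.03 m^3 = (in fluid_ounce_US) 1.734e+06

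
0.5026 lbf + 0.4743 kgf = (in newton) 6.887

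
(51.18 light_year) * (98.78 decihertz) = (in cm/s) 4.783e+20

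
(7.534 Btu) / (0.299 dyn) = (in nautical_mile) 1.435e+06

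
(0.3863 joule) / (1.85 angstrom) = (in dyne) 2.088e+14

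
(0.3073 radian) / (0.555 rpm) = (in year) 1.677e-07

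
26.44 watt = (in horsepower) 0.03546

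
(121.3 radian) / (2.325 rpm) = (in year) 1.58e-05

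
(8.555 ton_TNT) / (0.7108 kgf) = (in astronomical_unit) 0.03433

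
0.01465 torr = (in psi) 0.0002833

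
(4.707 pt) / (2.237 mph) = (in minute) 2.767e-05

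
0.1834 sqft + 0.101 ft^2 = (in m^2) 0.02642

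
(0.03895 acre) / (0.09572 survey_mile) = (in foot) 3.357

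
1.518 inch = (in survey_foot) 0.1265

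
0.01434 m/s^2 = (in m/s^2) 0.01434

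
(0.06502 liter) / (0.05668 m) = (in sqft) 0.01235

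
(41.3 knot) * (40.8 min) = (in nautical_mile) 28.08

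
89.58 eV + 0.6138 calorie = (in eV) 1.603e+19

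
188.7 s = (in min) 3.145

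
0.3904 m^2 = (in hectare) 3.904e-05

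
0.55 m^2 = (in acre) 0.0001359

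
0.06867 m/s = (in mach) 0.0002017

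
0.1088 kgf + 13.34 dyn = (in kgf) 0.1088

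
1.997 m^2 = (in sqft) 21.5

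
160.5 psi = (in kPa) 1107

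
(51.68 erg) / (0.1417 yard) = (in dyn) 3.989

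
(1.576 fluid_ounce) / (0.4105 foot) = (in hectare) 3.725e-08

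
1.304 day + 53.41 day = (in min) 7.879e+04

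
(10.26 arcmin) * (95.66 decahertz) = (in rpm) 27.26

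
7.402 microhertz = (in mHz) 0.007402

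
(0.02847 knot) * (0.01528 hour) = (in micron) 8.057e+05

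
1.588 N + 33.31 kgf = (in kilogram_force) 33.47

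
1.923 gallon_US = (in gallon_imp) 1.601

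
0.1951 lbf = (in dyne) 8.678e+04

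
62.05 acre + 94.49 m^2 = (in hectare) 25.12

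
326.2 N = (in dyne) 3.262e+07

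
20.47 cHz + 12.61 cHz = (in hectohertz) 0.003308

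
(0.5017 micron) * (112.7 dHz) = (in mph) 1.265e-05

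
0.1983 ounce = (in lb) 0.01239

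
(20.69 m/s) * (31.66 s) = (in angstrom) 6.55e+12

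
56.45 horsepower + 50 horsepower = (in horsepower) 106.5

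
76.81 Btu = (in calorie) 1.937e+04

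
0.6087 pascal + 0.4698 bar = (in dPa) 4.698e+05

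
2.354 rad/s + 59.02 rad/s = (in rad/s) 61.37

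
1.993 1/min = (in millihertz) 33.22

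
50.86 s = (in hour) 0.01413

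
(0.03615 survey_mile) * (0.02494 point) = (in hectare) 5.119e-08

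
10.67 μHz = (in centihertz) 0.001067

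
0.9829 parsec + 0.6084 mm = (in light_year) 3.206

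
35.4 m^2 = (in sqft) 381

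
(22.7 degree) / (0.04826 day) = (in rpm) 0.0009073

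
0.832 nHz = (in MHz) 8.32e-16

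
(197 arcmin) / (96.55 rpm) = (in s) 0.005668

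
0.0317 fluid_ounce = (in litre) 0.0009375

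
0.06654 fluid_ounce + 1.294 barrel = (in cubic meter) 0.2057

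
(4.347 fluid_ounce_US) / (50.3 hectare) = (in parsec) 8.283e-27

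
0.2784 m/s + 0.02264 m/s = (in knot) 0.5852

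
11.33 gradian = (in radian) 0.178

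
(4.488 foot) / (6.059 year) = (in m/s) 7.159e-09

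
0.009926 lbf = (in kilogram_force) 0.004502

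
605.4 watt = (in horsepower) 0.8119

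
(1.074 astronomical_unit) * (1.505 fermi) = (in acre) 5.975e-08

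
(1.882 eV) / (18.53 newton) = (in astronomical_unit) 1.088e-31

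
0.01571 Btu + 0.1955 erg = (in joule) 16.57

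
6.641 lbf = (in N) 29.54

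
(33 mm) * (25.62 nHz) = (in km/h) 3.044e-09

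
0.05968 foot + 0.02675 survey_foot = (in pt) 74.68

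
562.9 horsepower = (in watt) 4.198e+05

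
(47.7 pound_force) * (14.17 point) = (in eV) 6.62e+18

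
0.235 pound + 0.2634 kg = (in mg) 3.7e+05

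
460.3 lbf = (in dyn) 2.048e+08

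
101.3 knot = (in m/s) 52.11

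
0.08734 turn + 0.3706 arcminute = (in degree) 31.45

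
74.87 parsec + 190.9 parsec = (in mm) 8.201e+21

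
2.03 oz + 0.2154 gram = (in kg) 0.05776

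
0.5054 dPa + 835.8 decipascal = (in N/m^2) 83.63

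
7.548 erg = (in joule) 7.548e-07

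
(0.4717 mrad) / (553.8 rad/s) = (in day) 9.858e-12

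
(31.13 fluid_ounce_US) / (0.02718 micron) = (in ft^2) 3.646e+05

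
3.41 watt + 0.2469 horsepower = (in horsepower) 0.2515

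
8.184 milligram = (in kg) 8.184e-06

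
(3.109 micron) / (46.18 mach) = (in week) 3.269e-16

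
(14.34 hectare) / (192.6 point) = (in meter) 2.111e+06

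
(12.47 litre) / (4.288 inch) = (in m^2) 0.1145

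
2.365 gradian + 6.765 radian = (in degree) 389.7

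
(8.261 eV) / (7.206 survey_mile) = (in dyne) 1.141e-17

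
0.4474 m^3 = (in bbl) 2.814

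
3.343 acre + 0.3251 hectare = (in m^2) 1.678e+04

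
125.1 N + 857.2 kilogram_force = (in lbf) 1918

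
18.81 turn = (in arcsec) 2.438e+07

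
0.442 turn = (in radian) 2.777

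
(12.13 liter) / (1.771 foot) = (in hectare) 2.247e-06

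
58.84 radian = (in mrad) 5.884e+04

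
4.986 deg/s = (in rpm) 0.831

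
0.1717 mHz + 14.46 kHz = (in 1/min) 8.676e+05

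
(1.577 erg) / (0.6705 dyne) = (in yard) 0.02572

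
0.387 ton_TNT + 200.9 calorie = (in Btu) 1.535e+06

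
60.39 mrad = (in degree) 3.46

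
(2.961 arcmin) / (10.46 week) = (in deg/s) 7.801e-09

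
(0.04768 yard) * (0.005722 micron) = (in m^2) 2.495e-10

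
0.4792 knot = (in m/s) 0.2465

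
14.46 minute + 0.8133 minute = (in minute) 15.27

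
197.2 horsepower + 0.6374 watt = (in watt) 1.471e+05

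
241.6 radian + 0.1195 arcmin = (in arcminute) 8.306e+05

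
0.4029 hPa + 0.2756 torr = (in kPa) 0.07703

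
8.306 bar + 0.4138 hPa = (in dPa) 8.306e+06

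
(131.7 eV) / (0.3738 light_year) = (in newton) 5.967e-33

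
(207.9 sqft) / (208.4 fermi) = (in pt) 2.627e+17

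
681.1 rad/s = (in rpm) 6504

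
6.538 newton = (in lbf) 1.47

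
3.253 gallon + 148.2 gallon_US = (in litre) 573.3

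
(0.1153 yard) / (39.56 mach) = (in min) 1.304e-07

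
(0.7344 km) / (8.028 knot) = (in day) 0.002058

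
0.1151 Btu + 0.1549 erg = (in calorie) 29.02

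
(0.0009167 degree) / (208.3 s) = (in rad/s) 7.681e-08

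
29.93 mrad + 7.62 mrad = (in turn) 0.005976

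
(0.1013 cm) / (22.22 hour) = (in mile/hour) 2.833e-08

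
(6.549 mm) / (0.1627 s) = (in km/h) 0.1449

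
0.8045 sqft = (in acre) 1.847e-05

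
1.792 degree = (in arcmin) 107.5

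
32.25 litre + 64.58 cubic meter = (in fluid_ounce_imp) 2.274e+06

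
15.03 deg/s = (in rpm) 2.505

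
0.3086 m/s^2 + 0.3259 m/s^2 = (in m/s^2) 0.6345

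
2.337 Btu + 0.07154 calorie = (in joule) 2466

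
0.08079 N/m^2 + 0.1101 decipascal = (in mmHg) 0.0006886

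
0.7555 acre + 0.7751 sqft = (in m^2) 3057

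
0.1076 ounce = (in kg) 0.00305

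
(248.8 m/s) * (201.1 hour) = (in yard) 1.97e+08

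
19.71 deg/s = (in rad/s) 0.344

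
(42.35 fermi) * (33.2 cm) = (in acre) 3.474e-18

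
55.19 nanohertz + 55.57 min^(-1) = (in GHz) 9.262e-10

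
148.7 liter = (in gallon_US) 39.28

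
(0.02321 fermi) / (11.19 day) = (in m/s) 2.401e-23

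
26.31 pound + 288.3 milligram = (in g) 1.193e+04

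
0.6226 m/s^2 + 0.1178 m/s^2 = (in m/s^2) 0.7404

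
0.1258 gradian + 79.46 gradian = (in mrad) 1250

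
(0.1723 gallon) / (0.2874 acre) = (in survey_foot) 1.84e-06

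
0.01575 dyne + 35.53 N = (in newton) 35.53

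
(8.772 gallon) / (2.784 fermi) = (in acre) 2.947e+09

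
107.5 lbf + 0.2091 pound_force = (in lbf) 107.7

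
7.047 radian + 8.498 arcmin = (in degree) 403.9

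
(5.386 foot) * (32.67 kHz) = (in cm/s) 5.363e+06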